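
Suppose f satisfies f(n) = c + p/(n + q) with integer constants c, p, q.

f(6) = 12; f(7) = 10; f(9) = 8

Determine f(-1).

(f(n) − c)(n + q) = p for each data point; the three points give a linear system in c and q, then p follows.
Solving: c = 4, q = -3, p = 24, so f(n) = 4 + 24/(n − 3).
Then f(-1) = 4 + 24/(-4) = -2.

-2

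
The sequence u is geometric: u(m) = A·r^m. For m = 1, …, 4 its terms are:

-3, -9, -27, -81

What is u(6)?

Consecutive ratio: -9/(-3) = 3, and -27/(-9) = 3, so r = 3.
Then A·3^1 = -3 gives A = -1, and u(m) = -1·3^m.
u(6) = -1·3^6 = -729.

-729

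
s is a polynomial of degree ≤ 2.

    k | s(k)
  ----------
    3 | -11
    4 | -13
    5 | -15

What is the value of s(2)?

Write s(k) = ak² + bk + c; the 3 given values yield a linear system in the 3 coefficients.
Solving, the leading coefficient vanishes, and s(k) = -2k - 5.
Then s(2) = -9.

-9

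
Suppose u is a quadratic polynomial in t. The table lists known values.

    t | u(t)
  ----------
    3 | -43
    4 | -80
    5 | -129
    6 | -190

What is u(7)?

-263

First differences: -37, -49, -61. Second differences: -12, -12.
Level-2 differences are constant, so u has degree 2.
Fitting a degree-2 polynomial gives u(t) = -6t² + 5t - 4.
Then u(7) = -263.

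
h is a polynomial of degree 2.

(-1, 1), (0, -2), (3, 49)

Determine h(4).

86

Write h(k) = ak² + bk + c; the 3 given values yield a linear system in the 3 coefficients.
Solving, h(k) = 5k² + 2k - 2.
Then h(4) = 86.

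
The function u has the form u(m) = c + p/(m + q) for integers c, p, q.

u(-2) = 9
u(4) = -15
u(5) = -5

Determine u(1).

(u(m) − c)(m + q) = p for each data point; the three points give a linear system in c and q, then p follows.
Solving: c = 5, q = -3, p = -20, so u(m) = 5 − 20/(m − 3).
Then u(1) = 5 − 20/(-2) = 15.

15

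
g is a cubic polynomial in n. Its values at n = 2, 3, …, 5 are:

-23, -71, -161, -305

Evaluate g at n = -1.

Write g(n) = an³ + bn² + cn + d; the 4 given values yield a linear system in the 4 coefficients.
Solving, g(n) = -2n³ - 3n² + 5n - 5.
Then g(-1) = -11.

-11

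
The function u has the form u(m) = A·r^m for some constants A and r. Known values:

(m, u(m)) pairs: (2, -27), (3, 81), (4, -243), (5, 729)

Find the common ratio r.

-3

Consecutive ratio: 81/(-27) = -3, and -243/81 = -3, so r = -3.
Then A·(-3)^2 = -27 gives A = -3, and u(m) = -3·(-3)^m.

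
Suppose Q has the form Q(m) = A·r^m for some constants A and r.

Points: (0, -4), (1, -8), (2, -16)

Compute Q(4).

-64

Consecutive ratio: -8/(-4) = 2, and -16/(-8) = 2, so r = 2.
Then A·2^0 = -4 gives A = -4, and Q(m) = -4·2^m.
Q(4) = -4·2^4 = -64.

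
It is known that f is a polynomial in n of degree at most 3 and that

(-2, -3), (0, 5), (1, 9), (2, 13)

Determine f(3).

17

Write f(n) = an³ + bn² + cn + d; the 4 given values yield a linear system in the 4 coefficients.
Solving, the top 2 coefficients vanish, and f(n) = 4n + 5.
Then f(3) = 17.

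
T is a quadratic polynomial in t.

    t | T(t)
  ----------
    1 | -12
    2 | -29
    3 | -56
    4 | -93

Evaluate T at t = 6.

-197

First differences: -17, -27, -37. Second differences: -10, -10.
Level-2 differences are constant, so T has degree 2.
Fitting a degree-2 polynomial gives T(t) = -5t² - 2t - 5.
Then T(6) = -197.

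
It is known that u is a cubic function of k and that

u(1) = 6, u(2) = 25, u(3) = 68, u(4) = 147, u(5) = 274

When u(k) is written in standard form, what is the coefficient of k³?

2

Write u(k) = ak³ + bk² + ck + d; the 5 given values yield a linear system in the 4 coefficients.
Solving, u(k) = 2k³ + 5k - 1.
The coefficient of k³ is 2.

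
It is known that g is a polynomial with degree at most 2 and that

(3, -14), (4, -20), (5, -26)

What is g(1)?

First differences: -6, -6.
Level-1 differences are constant, so g has degree 1.
Fitting a degree-1 polynomial gives g(x) = -6x + 4.
Then g(1) = -2.

-2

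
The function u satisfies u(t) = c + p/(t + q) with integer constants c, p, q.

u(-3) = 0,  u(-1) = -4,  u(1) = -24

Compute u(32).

7

(u(t) − c)(t + q) = p for each data point; the three points give a linear system in c and q, then p follows.
Solving: c = 6, q = -2, p = 30, so u(t) = 6 + 30/(t − 2).
Then u(32) = 6 + 30/30 = 7.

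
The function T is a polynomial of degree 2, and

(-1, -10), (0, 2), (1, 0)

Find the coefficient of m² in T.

-7

Write T(m) = am² + bm + c; the 3 given values yield a linear system in the 3 coefficients.
Solving, T(m) = -7m² + 5m + 2.
The coefficient of m² is -7.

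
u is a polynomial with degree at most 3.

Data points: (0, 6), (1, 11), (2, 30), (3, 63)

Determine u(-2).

38

Write u(m) = am³ + bm² + cm + d; the 4 given values yield a linear system in the 4 coefficients.
Solving, the leading coefficient vanishes, and u(m) = 7m² - 2m + 6.
Then u(-2) = 38.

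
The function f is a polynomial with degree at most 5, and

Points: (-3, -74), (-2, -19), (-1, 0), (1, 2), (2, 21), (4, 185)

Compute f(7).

1016

Write f(t) = at^5 + bt^4 + ct³ + dt² + et + p; the 6 given values yield a linear system in the 6 coefficients.
Solving, the top 2 coefficients vanish, and f(t) = 3t³ - 2t + 1.
Then f(7) = 1016.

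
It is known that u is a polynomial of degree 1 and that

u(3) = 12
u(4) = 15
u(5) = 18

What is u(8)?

27

First differences: 3, 3.
Level-1 differences are constant, so u has degree 1.
Fitting a degree-1 polynomial gives u(n) = 3n + 3.
Then u(8) = 27.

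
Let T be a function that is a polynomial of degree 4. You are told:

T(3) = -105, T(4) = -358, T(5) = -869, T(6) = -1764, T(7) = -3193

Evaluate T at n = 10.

Write T(n) = an^4 + bn³ + cn² + dn + e; the 5 given values yield a linear system in the 5 coefficients.
Solving, T(n) = -n^4 - 3n³ + 4n² + 5n + 6.
Then T(10) = -12544.

-12544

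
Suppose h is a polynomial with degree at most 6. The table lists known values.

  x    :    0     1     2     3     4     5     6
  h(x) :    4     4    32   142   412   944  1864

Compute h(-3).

Write h(x) = ax^6 + bx^5 + cx^4 + dx³ + ex² + px + q; the 7 given values yield a linear system in the 7 coefficients.
Solving, the top 2 coefficients vanish, and h(x) = x^4 + 3x³ - 2x² - 2x + 4.
Then h(-3) = -8.

-8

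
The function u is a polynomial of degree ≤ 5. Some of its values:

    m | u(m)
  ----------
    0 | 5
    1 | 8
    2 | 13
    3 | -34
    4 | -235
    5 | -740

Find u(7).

First differences: 3, 5, -47, -201, -505. Second differences: 2, -52, -154, -304. Third differences: -54, -102, -150. Fourth differences: -48, -48.
Level-4 differences are constant, so u has degree 4.
Fitting a degree-4 polynomial gives u(m) = -2m^4 + 3m³ + 6m² - 4m + 5.
Then u(7) = -3502.

-3502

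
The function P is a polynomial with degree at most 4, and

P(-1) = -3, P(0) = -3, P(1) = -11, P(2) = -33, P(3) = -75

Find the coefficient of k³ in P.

First differences: 0, -8, -22, -42. Second differences: -8, -14, -20. Third differences: -6, -6.
Level-3 differences are constant, so P has degree 3.
Fitting a degree-3 polynomial gives P(k) = -k³ - 4k² - 3k - 3.
The coefficient of k³ is -1.

-1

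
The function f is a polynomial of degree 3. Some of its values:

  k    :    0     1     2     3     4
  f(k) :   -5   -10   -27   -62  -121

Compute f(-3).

-2

First differences: -5, -17, -35, -59. Second differences: -12, -18, -24. Third differences: -6, -6.
Level-3 differences are constant, so f has degree 3.
Fitting a degree-3 polynomial gives f(k) = -k³ - 3k² - k - 5.
Then f(-3) = -2.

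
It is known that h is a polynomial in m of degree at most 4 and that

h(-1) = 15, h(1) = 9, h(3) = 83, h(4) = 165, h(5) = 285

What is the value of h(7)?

663

Write h(m) = am^4 + bm³ + cm² + dm + e; the 5 given values yield a linear system in the 5 coefficients.
Solving, the leading coefficient vanishes, and h(m) = m³ + 7m² - 4m + 5.
Then h(7) = 663.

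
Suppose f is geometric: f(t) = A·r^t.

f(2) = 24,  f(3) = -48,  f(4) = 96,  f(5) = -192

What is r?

-2

Consecutive ratio: -48/24 = -2, and 96/(-48) = -2, so r = -2.
Then A·(-2)^2 = 24 gives A = 6, and f(t) = 6·(-2)^t.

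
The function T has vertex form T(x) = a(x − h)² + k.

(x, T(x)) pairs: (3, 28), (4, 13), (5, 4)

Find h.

First differences -15, -9; second difference 6 = 2a, so a = 3.
Expanding, the x-coefficient is −2ah = -6h; matching it to the data gives h = 6, and then k = 1.
So T(x) = 3(x − 6)² + 1.
Hence h = 6.

6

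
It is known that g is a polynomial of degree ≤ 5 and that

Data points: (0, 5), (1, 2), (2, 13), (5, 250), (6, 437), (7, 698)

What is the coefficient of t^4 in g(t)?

0

Write g(t) = at^5 + bt^4 + ct³ + dt² + et + p; the 6 given values yield a linear system in the 6 coefficients.
Solving, the top 2 coefficients vanish, and g(t) = 2t³ + t² - 6t + 5.
The coefficient of t^4 is 0.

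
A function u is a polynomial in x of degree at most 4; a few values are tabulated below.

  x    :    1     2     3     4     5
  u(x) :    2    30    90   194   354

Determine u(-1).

-6

Write u(x) = ax^4 + bx³ + cx² + dx + e; the 5 given values yield a linear system in the 5 coefficients.
Solving, the leading coefficient vanishes, and u(x) = 2x³ + 4x² + 2x - 6.
Then u(-1) = -6.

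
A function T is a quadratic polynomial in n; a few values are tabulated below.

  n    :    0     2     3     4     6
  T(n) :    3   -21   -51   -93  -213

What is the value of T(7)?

Write T(n) = an² + bn + c; the 5 given values yield a linear system in the 3 coefficients.
Solving, T(n) = -6n² + 3.
Then T(7) = -291.

-291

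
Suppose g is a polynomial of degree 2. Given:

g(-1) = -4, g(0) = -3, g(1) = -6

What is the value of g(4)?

-39

Write g(t) = at² + bt + c; the 3 given values yield a linear system in the 3 coefficients.
Solving, g(t) = -2t² - t - 3.
Then g(4) = -39.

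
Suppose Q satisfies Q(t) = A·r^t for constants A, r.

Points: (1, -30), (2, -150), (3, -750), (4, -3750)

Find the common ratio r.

5

Consecutive ratio: -150/(-30) = 5, and -750/(-150) = 5, so r = 5.
Then A·5^1 = -30 gives A = -6, and Q(t) = -6·5^t.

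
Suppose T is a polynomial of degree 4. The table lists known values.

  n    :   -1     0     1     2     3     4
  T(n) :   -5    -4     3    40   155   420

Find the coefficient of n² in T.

First differences: 1, 7, 37, 115, 265. Second differences: 6, 30, 78, 150. Third differences: 24, 48, 72. Fourth differences: 24, 24.
Level-4 differences are constant, so T has degree 4.
Fitting a degree-4 polynomial gives T(n) = n^4 + 2n³ + 2n² + 2n - 4.
The coefficient of n² is 2.

2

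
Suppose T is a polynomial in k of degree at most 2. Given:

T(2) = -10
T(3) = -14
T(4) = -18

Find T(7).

-30

Write T(k) = ak² + bk + c; the 3 given values yield a linear system in the 3 coefficients.
Solving, the leading coefficient vanishes, and T(k) = -4k - 2.
Then T(7) = -30.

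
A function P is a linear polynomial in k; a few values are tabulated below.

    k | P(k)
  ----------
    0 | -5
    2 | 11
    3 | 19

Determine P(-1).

Write P(k) = ak + b; the 3 given values yield a linear system in the 2 coefficients.
Solving, P(k) = 8k - 5.
Then P(-1) = -13.

-13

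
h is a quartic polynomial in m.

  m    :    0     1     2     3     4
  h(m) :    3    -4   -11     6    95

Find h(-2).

Write h(m) = am^4 + bm³ + cm² + dm + e; the 5 given values yield a linear system in the 5 coefficients.
Solving, h(m) = m^4 - 2m³ - m² - 5m + 3.
Then h(-2) = 41.

41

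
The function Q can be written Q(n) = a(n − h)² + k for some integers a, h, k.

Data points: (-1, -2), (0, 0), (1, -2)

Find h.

First differences 2, -2; second difference -4 = 2a, so a = -2.
Expanding, the n-coefficient is −2ah = 4h; matching it to the data gives h = 0, and then k = 0.
So Q(n) = -2(n + 0)² + 0.
Hence h = 0.

0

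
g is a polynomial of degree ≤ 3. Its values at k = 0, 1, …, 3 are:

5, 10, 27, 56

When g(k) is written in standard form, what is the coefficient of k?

-1

First differences: 5, 17, 29. Second differences: 12, 12.
Level-2 differences are constant, so g has degree 2.
Fitting a degree-2 polynomial gives g(k) = 6k² - k + 5.
The coefficient of k is -1.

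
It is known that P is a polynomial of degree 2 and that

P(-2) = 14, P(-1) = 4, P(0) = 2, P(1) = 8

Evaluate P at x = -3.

First differences: -10, -2, 6. Second differences: 8, 8.
Level-2 differences are constant, so P has degree 2.
Fitting a degree-2 polynomial gives P(x) = 4x² + 2x + 2.
Then P(-3) = 32.

32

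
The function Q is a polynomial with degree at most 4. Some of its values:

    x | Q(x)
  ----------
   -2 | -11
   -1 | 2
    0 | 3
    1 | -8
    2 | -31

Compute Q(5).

-172

First differences: 13, 1, -11, -23. Second differences: -12, -12, -12.
Level-2 differences are constant, so Q has degree 2.
Fitting a degree-2 polynomial gives Q(x) = -6x² - 5x + 3.
Then Q(5) = -172.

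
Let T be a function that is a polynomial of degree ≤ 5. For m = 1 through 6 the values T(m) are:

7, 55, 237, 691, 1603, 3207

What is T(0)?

3

Write T(m) = am^5 + bm^4 + cm³ + dm² + em + p; the 6 given values yield a linear system in the 6 coefficients.
Solving, the leading coefficient vanishes, and T(m) = 2m^4 + 3m³ - m² + 3.
Then T(0) = 3.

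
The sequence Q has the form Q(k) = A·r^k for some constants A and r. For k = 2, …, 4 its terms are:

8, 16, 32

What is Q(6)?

Consecutive ratio: 16/8 = 2, and 32/16 = 2, so r = 2.
Then A·2^2 = 8 gives A = 2, and Q(k) = 2·2^k.
Q(6) = 2·2^6 = 128.

128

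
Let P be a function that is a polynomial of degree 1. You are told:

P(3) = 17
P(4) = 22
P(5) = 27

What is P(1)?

7

First differences: 5, 5.
Level-1 differences are constant, so P has degree 1.
Fitting a degree-1 polynomial gives P(x) = 5x + 2.
Then P(1) = 7.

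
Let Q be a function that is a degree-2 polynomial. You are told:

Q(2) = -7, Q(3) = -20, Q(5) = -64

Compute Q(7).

Write Q(k) = ak² + bk + c; the 3 given values yield a linear system in the 3 coefficients.
Solving, Q(k) = -3k² + 2k + 1.
Then Q(7) = -132.

-132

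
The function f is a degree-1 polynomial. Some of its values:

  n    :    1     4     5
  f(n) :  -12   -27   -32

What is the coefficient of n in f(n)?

-5

Write f(n) = an + b; the 3 given values yield a linear system in the 2 coefficients.
Solving, f(n) = -5n - 7.
The coefficient of n is -5.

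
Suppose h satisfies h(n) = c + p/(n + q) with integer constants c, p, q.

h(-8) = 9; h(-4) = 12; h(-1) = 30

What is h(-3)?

(h(n) − c)(n + q) = p for each data point; the three points give a linear system in c and q, then p follows.
Solving: c = 6, q = 0, p = -24, so h(n) = 6 − 24/(n + 0).
Then h(-3) = 6 − 24/(-3) = 14.

14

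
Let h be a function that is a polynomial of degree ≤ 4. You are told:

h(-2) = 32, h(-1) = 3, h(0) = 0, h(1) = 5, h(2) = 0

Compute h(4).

First differences: -29, -3, 5, -5. Second differences: 26, 8, -10. Third differences: -18, -18.
Level-3 differences are constant, so h has degree 3.
Fitting a degree-3 polynomial gives h(k) = -3k³ + 4k² + 4k.
Then h(4) = -112.

-112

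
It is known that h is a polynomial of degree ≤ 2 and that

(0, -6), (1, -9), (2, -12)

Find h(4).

-18

First differences: -3, -3.
Level-1 differences are constant, so h has degree 1.
Fitting a degree-1 polynomial gives h(n) = -3n - 6.
Then h(4) = -18.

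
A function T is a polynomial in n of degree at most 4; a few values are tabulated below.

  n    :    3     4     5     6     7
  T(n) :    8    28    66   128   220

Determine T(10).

736

First differences: 20, 38, 62, 92. Second differences: 18, 24, 30. Third differences: 6, 6.
Level-3 differences are constant, so T has degree 3.
Fitting a degree-3 polynomial gives T(n) = n³ - 3n² + 4n - 4.
Then T(10) = 736.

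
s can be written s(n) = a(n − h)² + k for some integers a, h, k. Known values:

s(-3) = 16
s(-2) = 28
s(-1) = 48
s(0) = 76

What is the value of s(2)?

156

First differences 12, 20, 28; second difference 8 = 2a, so a = 4.
Expanding, the n-coefficient is −2ah = -8h; matching it to the data gives h = -4, and then k = 12.
So s(n) = 4(n + 4)² + 12.
s(2) = 4·6² + 12 = 156.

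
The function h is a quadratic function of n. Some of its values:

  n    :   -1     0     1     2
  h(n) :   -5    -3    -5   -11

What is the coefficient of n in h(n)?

0

Write h(n) = an² + bn + c; the 4 given values yield a linear system in the 3 coefficients.
Solving, h(n) = -2n² - 3.
The coefficient of n is 0.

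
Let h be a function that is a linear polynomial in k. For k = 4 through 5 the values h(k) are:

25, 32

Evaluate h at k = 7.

46

Write h(k) = ak + b; the 2 given values yield a linear system in the 2 coefficients.
Solving, h(k) = 7k - 3.
Then h(7) = 46.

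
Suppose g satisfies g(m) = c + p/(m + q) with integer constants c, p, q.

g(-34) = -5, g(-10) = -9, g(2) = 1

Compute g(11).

(g(m) − c)(m + q) = p for each data point; the three points give a linear system in c and q, then p follows.
Solving: c = -4, q = 4, p = 30, so g(m) = -4 + 30/(m + 4).
Then g(11) = -4 + 30/15 = -2.

-2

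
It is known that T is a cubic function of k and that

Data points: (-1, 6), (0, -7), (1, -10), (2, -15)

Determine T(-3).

110

Write T(k) = ak³ + bk² + ck + d; the 4 given values yield a linear system in the 4 coefficients.
Solving, T(k) = -2k³ + 5k² - 6k - 7.
Then T(-3) = 110.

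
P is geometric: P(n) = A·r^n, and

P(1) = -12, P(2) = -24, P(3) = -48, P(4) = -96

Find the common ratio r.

Consecutive ratio: -24/(-12) = 2, and -48/(-24) = 2, so r = 2.
Then A·2^1 = -12 gives A = -6, and P(n) = -6·2^n.

2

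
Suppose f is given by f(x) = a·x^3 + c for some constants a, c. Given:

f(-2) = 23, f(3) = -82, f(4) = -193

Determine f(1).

From f(-2) = 23 and f(3) = -82: -8a + c = 23 and 27a + c = -82.
Subtracting: 35a = -105, so a = -3; then c = 23 − (-3)·(-8) = -1.
So f(x) = -3x³ − 1, and f(1) = -4.

-4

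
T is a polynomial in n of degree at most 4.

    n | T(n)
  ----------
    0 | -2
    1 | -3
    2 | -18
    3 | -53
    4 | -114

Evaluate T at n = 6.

Write T(n) = an^4 + bn³ + cn² + dn + e; the 5 given values yield a linear system in the 5 coefficients.
Solving, the leading coefficient vanishes, and T(n) = -n³ - 4n² + 4n - 2.
Then T(6) = -338.

-338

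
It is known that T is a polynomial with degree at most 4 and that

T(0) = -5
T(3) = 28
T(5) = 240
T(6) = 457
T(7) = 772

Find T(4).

Write T(x) = ax^4 + bx³ + cx² + dx + e; the 5 given values yield a linear system in the 5 coefficients.
Solving, the leading coefficient vanishes, and T(x) = 3x³ - 5x² - x - 5.
Then T(4) = 103.

103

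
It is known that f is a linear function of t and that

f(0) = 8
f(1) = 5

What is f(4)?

-4

Write f(t) = at + b; the 2 given values yield a linear system in the 2 coefficients.
Solving, f(t) = -3t + 8.
Then f(4) = -4.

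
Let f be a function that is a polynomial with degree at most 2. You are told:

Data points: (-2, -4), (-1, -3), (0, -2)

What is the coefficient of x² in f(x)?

0

First differences: 1, 1.
Level-1 differences are constant, so f has degree 1.
Fitting a degree-1 polynomial gives f(x) = x - 2.
The coefficient of x² is 0.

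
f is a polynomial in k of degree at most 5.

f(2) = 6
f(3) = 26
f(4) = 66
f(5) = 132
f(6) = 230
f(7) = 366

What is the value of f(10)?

1062

First differences: 20, 40, 66, 98, 136. Second differences: 20, 26, 32, 38. Third differences: 6, 6, 6.
Level-3 differences are constant, so f has degree 3.
Fitting a degree-3 polynomial gives f(k) = k³ + k² - 4k + 2.
Then f(10) = 1062.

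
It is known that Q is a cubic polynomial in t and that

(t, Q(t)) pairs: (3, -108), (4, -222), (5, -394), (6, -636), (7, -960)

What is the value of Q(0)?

6

Write Q(t) = at³ + bt² + ct + d; the 5 given values yield a linear system in the 4 coefficients.
Solving, Q(t) = -2t³ - 5t² - 5t + 6.
Then Q(0) = 6.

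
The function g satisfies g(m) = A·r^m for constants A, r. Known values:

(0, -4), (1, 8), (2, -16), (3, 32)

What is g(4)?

-64

Consecutive ratio: 8/(-4) = -2, and -16/8 = -2, so r = -2.
Then A·(-2)^0 = -4 gives A = -4, and g(m) = -4·(-2)^m.
g(4) = -4·(-2)^4 = -64.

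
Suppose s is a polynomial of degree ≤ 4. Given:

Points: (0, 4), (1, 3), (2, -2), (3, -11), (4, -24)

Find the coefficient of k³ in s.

First differences: -1, -5, -9, -13. Second differences: -4, -4, -4.
Level-2 differences are constant, so s has degree 2.
Fitting a degree-2 polynomial gives s(k) = -2k² + k + 4.
The coefficient of k³ is 0.

0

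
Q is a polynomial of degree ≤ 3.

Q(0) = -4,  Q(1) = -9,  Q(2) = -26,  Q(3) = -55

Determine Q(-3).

-61

Write Q(m) = am³ + bm² + cm + d; the 4 given values yield a linear system in the 4 coefficients.
Solving, the leading coefficient vanishes, and Q(m) = -6m² + m - 4.
Then Q(-3) = -61.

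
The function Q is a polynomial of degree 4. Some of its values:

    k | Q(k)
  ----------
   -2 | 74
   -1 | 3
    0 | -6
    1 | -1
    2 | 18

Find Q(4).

Write Q(k) = ak^4 + bk³ + ck² + dk + e; the 5 given values yield a linear system in the 5 coefficients.
Solving, Q(k) = 2k^4 - 4k³ + 5k² + 2k - 6.
Then Q(4) = 338.

338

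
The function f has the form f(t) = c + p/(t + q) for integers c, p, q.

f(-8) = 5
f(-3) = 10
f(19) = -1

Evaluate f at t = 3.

(f(t) − c)(t + q) = p for each data point; the three points give a linear system in c and q, then p follows.
Solving: c = 1, q = -1, p = -36, so f(t) = 1 − 36/(t − 1).
Then f(3) = 1 − 36/2 = -17.

-17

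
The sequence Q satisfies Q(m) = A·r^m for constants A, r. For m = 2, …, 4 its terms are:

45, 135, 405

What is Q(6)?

Consecutive ratio: 135/45 = 3, and 405/135 = 3, so r = 3.
Then A·3^2 = 45 gives A = 5, and Q(m) = 5·3^m.
Q(6) = 5·3^6 = 3645.

3645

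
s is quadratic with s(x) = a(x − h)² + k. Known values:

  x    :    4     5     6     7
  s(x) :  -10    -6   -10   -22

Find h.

5

First differences 4, -4, -12; second difference -8 = 2a, so a = -4.
Expanding, the x-coefficient is −2ah = 8h; matching it to the data gives h = 5, and then k = -6.
So s(x) = -4(x − 5)² − 6.
Hence h = 5.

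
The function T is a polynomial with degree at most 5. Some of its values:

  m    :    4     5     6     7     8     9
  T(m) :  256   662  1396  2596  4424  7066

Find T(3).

64

First differences: 406, 734, 1200, 1828, 2642. Second differences: 328, 466, 628, 814. Third differences: 138, 162, 186. Fourth differences: 24, 24.
Level-4 differences are constant, so T has degree 4.
Fitting a degree-4 polynomial gives T(m) = m^4 + m³ - 2m² - 6m - 8.
Then T(3) = 64.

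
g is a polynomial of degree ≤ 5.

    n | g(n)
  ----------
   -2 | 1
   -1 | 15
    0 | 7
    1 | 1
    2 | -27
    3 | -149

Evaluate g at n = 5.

-1203

Write g(n) = an^5 + bn^4 + cn³ + dn² + en + p; the 6 given values yield a linear system in the 6 coefficients.
Solving, the leading coefficient vanishes, and g(n) = -2n^4 + 3n² - 7n + 7.
Then g(5) = -1203.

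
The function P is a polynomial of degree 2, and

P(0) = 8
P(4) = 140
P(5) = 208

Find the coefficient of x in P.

Write P(x) = ax² + bx + c; the 3 given values yield a linear system in the 3 coefficients.
Solving, P(x) = 7x² + 5x + 8.
The coefficient of x is 5.

5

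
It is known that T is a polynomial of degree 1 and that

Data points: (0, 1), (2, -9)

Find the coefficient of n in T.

Write T(n) = an + b; the 2 given values yield a linear system in the 2 coefficients.
Solving, T(n) = -5n + 1.
The coefficient of n is -5.

-5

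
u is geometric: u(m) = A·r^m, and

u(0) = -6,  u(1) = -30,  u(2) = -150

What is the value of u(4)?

Consecutive ratio: -30/(-6) = 5, and -150/(-30) = 5, so r = 5.
Then A·5^0 = -6 gives A = -6, and u(m) = -6·5^m.
u(4) = -6·5^4 = -3750.

-3750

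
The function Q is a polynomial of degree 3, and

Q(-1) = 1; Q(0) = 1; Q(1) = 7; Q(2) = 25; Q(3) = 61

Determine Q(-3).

Write Q(n) = an³ + bn² + cn + d; the 5 given values yield a linear system in the 4 coefficients.
Solving, Q(n) = n³ + 3n² + 2n + 1.
Then Q(-3) = -5.

-5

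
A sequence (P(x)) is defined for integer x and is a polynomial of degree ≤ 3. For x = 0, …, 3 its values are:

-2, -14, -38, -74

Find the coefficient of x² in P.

First differences: -12, -24, -36. Second differences: -12, -12.
Level-2 differences are constant, so P has degree 2.
Fitting a degree-2 polynomial gives P(x) = -6x² - 6x - 2.
The coefficient of x² is -6.

-6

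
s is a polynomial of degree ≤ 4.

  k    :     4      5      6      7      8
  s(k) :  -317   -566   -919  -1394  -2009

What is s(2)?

First differences: -249, -353, -475, -615. Second differences: -104, -122, -140. Third differences: -18, -18.
Level-3 differences are constant, so s has degree 3.
Fitting a degree-3 polynomial gives s(k) = -3k³ - 7k² - 3k - 1.
Then s(2) = -59.

-59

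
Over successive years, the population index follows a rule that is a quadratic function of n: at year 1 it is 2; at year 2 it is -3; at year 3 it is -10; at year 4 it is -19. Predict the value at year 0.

Write the value at n as f(n).
Write f(n) = an² + bn + c; the 4 given values yield a linear system in the 3 coefficients.
Solving, f(n) = -n² - 2n + 5.
Then f(0) = 5.

5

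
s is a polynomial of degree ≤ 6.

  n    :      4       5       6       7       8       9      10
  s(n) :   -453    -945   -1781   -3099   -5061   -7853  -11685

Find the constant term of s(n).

Write s(n) = an^6 + bn^5 + cn^4 + dn³ + en² + pn + q; the 7 given values yield a linear system in the 7 coefficients.
Solving, the top 2 coefficients vanish, and s(n) = -n^4 - n³ - 6n² - 8n - 5.
The constant term is s(0) = -5.

-5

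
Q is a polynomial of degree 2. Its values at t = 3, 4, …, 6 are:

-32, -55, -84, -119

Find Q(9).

-260

First differences: -23, -29, -35. Second differences: -6, -6.
Level-2 differences are constant, so Q has degree 2.
Fitting a degree-2 polynomial gives Q(t) = -3t² - 2t + 1.
Then Q(9) = -260.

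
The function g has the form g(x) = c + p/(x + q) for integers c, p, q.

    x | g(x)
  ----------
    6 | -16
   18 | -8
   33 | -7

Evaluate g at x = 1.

9

(g(x) − c)(x + q) = p for each data point; the three points give a linear system in c and q, then p follows.
Solving: c = -6, q = -3, p = -30, so g(x) = -6 − 30/(x − 3).
Then g(1) = -6 − 30/(-2) = 9.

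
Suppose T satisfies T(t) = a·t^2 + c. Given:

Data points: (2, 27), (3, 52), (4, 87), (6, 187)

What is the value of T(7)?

From T(2) = 27 and T(3) = 52: 4a + c = 27 and 9a + c = 52.
Subtracting: 5a = 25, so a = 5; then c = 27 − 5·4 = 7.
So T(t) = 5t² + 7, and T(7) = 252.

252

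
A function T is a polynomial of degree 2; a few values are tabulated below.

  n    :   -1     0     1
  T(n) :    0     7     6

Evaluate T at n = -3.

Write T(n) = an² + bn + c; the 3 given values yield a linear system in the 3 coefficients.
Solving, T(n) = -4n² + 3n + 7.
Then T(-3) = -38.

-38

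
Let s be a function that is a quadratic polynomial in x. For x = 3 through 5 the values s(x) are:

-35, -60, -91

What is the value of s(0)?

Write s(x) = ax² + bx + c; the 3 given values yield a linear system in the 3 coefficients.
Solving, s(x) = -3x² - 4x + 4.
Then s(0) = 4.

4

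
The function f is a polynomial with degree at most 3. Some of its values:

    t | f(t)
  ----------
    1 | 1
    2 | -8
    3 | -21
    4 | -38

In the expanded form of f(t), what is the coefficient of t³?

0

First differences: -9, -13, -17. Second differences: -4, -4.
Level-2 differences are constant, so f has degree 2.
Fitting a degree-2 polynomial gives f(t) = -2t² - 3t + 6.
The coefficient of t³ is 0.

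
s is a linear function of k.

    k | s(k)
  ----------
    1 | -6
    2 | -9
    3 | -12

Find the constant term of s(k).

First differences: -3, -3.
Level-1 differences are constant, so s has degree 1.
Fitting a degree-1 polynomial gives s(k) = -3k - 3.
The constant term is s(0) = -3.

-3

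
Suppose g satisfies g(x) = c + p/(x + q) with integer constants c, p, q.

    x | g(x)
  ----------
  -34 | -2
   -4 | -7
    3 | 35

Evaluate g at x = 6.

8

(g(x) − c)(x + q) = p for each data point; the three points give a linear system in c and q, then p follows.
Solving: c = -1, q = -2, p = 36, so g(x) = -1 + 36/(x − 2).
Then g(6) = -1 + 36/4 = 8.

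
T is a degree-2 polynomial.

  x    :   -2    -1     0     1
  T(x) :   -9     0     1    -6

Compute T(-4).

-51

Write T(x) = ax² + bx + c; the 4 given values yield a linear system in the 3 coefficients.
Solving, T(x) = -4x² - 3x + 1.
Then T(-4) = -51.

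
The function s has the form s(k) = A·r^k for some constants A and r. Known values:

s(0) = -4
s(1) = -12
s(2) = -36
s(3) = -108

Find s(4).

-324

Consecutive ratio: -12/(-4) = 3, and -36/(-12) = 3, so r = 3.
Then A·3^0 = -4 gives A = -4, and s(k) = -4·3^k.
s(4) = -4·3^4 = -324.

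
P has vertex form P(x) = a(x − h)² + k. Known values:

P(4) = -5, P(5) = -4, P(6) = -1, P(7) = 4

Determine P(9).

20

First differences 1, 3, 5; second difference 2 = 2a, so a = 1.
Expanding, the x-coefficient is −2ah = -2h; matching it to the data gives h = 4, and then k = -5.
So P(x) = 1(x − 4)² − 5.
P(9) = 1·5² − 5 = 20.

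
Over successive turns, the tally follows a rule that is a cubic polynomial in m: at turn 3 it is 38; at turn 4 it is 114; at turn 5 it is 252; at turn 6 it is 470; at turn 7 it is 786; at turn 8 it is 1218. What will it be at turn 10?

2502

Write the value at m as T(m).
Write T(m) = am³ + bm² + cm + d; the 6 given values yield a linear system in the 4 coefficients.
Solving, T(m) = 3m³ - 5m² + 2.
Then T(10) = 2502.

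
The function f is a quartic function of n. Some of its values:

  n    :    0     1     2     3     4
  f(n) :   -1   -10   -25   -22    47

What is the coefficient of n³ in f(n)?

-2

Write f(n) = an^4 + bn³ + cn² + dn + e; the 5 given values yield a linear system in the 5 coefficients.
Solving, f(n) = n^4 - 2n³ - 4n² - 4n - 1.
The coefficient of n³ is -2.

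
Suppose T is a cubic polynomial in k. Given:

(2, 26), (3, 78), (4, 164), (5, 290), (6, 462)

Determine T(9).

1314

First differences: 52, 86, 126, 172. Second differences: 34, 40, 46. Third differences: 6, 6.
Level-3 differences are constant, so T has degree 3.
Fitting a degree-3 polynomial gives T(k) = k³ + 8k² - 7k.
Then T(9) = 1314.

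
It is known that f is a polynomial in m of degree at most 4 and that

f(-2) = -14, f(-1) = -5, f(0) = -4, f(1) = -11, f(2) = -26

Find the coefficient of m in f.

First differences: 9, 1, -7, -15. Second differences: -8, -8, -8.
Level-2 differences are constant, so f has degree 2.
Fitting a degree-2 polynomial gives f(m) = -4m² - 3m - 4.
The coefficient of m is -3.

-3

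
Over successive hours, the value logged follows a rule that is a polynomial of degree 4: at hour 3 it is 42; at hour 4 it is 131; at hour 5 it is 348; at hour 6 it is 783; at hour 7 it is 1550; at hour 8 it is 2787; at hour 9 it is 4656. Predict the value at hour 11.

Write the value at t as h(t).
First differences: 89, 217, 435, 767, 1237, 1869. Second differences: 128, 218, 332, 470, 632. Third differences: 90, 114, 138, 162. Fourth differences: 24, 24, 24.
Level-4 differences are constant, so h has degree 4.
Fitting a degree-4 polynomial gives h(t) = t^4 - 3t³ + 3t² + 4t + 3.
Then h(11) = 11058.

11058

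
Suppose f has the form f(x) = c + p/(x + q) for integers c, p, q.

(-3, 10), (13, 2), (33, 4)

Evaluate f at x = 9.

0

(f(x) − c)(x + q) = p for each data point; the three points give a linear system in c and q, then p follows.
Solving: c = 5, q = -3, p = -30, so f(x) = 5 − 30/(x − 3).
Then f(9) = 5 − 30/6 = 0.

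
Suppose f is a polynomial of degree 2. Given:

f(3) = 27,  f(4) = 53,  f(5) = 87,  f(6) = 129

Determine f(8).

First differences: 26, 34, 42. Second differences: 8, 8.
Level-2 differences are constant, so f has degree 2.
Fitting a degree-2 polynomial gives f(n) = 4n² - 2n - 3.
Then f(8) = 237.

237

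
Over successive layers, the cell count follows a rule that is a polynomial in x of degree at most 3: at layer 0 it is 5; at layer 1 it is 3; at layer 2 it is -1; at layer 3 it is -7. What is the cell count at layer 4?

Write the value at x as f(x).
Write f(x) = ax³ + bx² + cx + d; the 4 given values yield a linear system in the 4 coefficients.
Solving, the leading coefficient vanishes, and f(x) = -x² - x + 5.
Then f(4) = -15.

-15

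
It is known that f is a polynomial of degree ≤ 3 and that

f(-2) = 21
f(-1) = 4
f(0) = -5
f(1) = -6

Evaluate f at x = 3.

Write f(x) = ax³ + bx² + cx + d; the 4 given values yield a linear system in the 4 coefficients.
Solving, the leading coefficient vanishes, and f(x) = 4x² - 5x - 5.
Then f(3) = 16.

16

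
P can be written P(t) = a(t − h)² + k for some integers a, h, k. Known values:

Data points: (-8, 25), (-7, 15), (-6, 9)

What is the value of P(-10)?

First differences -10, -6; second difference 4 = 2a, so a = 2.
Expanding, the t-coefficient is −2ah = -4h; matching it to the data gives h = -5, and then k = 7.
So P(t) = 2(t + 5)² + 7.
P(-10) = 2·(-5)² + 7 = 57.

57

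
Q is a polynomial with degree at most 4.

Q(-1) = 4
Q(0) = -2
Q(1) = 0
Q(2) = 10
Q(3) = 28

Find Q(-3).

First differences: -6, 2, 10, 18. Second differences: 8, 8, 8.
Level-2 differences are constant, so Q has degree 2.
Fitting a degree-2 polynomial gives Q(t) = 4t² - 2t - 2.
Then Q(-3) = 40.

40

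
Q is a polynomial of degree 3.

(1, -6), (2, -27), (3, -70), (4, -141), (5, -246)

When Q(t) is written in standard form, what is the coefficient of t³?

-1

First differences: -21, -43, -71, -105. Second differences: -22, -28, -34. Third differences: -6, -6.
Level-3 differences are constant, so Q has degree 3.
Fitting a degree-3 polynomial gives Q(t) = -t³ - 5t² + t - 1.
The coefficient of t³ is -1.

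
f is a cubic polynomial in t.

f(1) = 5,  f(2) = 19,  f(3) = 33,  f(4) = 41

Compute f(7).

-31

Write f(t) = at³ + bt² + ct + d; the 4 given values yield a linear system in the 4 coefficients.
Solving, f(t) = -t³ + 6t² + 3t - 3.
Then f(7) = -31.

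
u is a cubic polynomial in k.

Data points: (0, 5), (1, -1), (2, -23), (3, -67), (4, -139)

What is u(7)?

Write u(k) = ak³ + bk² + ck + d; the 5 given values yield a linear system in the 4 coefficients.
Solving, u(k) = -k³ - 5k² + 5.
Then u(7) = -583.

-583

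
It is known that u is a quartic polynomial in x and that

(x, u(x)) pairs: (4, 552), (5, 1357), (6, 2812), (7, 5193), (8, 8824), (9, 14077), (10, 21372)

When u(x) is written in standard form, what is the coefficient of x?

First differences: 805, 1455, 2381, 3631, 5253, 7295. Second differences: 650, 926, 1250, 1622, 2042. Third differences: 276, 324, 372, 420. Fourth differences: 48, 48, 48.
Level-4 differences are constant, so u has degree 4.
Fitting a degree-4 polynomial gives u(x) = 2x^4 + 2x³ - 7x² + 8x - 8.
The coefficient of x is 8.

8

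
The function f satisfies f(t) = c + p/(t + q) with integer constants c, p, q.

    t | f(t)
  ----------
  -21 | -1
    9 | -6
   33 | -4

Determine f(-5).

15

(f(t) − c)(t + q) = p for each data point; the three points give a linear system in c and q, then p follows.
Solving: c = -3, q = 3, p = -36, so f(t) = -3 − 36/(t + 3).
Then f(-5) = -3 − 36/(-2) = 15.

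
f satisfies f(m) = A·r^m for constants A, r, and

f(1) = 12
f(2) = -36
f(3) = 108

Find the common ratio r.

-3

Consecutive ratio: -36/12 = -3, and 108/(-36) = -3, so r = -3.
Then A·(-3)^1 = 12 gives A = -4, and f(m) = -4·(-3)^m.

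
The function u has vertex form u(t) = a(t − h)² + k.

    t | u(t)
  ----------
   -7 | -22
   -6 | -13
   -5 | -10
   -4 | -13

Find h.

-5

First differences 9, 3, -3; second difference -6 = 2a, so a = -3.
Expanding, the t-coefficient is −2ah = 6h; matching it to the data gives h = -5, and then k = -10.
So u(t) = -3(t + 5)² − 10.
Hence h = -5.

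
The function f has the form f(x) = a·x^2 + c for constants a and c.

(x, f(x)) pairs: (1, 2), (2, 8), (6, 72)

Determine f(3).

18

From f(1) = 2 and f(2) = 8: 1a + c = 2 and 4a + c = 8.
Subtracting: 3a = 6, so a = 2; then c = 2 − 2·1 = 0.
So f(x) = 2x² + 0, and f(3) = 18.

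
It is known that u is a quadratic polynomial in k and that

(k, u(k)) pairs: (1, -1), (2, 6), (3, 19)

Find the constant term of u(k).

Write u(k) = ak² + bk + c; the 3 given values yield a linear system in the 3 coefficients.
Solving, u(k) = 3k² - 2k - 2.
The constant term is u(0) = -2.

-2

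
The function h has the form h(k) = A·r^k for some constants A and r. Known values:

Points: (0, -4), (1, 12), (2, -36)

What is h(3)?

108

Consecutive ratio: 12/(-4) = -3, and -36/12 = -3, so r = -3.
Then A·(-3)^0 = -4 gives A = -4, and h(k) = -4·(-3)^k.
h(3) = -4·(-3)^3 = 108.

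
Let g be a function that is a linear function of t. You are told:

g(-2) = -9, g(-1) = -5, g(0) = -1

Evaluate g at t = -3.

-13

First differences: 4, 4.
Level-1 differences are constant, so g has degree 1.
Fitting a degree-1 polynomial gives g(t) = 4t - 1.
Then g(-3) = -13.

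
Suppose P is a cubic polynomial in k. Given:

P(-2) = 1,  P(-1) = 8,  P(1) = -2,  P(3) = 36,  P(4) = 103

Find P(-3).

Write P(k) = ak³ + bk² + ck + d; the 5 given values yield a linear system in the 4 coefficients.
Solving, P(k) = 2k³ - 7k + 3.
Then P(-3) = -30.

-30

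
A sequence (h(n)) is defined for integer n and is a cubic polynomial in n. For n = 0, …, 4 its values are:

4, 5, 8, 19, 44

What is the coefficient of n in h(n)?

2

First differences: 1, 3, 11, 25. Second differences: 2, 8, 14. Third differences: 6, 6.
Level-3 differences are constant, so h has degree 3.
Fitting a degree-3 polynomial gives h(n) = n³ - 2n² + 2n + 4.
The coefficient of n is 2.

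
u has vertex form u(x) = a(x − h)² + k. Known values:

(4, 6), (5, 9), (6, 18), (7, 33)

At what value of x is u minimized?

4

First differences 3, 9, 15; second difference 6 = 2a, so a = 3.
Expanding, the x-coefficient is −2ah = -6h; matching it to the data gives h = 4, and then k = 6.
So u(x) = 3(x − 4)² + 6.
Hence h = 4.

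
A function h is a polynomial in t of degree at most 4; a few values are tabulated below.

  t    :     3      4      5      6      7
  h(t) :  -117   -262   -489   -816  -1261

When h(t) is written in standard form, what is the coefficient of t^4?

0

Write h(t) = at^4 + bt³ + ct² + dt + e; the 5 given values yield a linear system in the 5 coefficients.
Solving, the leading coefficient vanishes, and h(t) = -3t³ - 5t² + t + 6.
The coefficient of t^4 is 0.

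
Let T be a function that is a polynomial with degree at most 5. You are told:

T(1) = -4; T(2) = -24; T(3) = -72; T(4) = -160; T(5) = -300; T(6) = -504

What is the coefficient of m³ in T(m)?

-2

First differences: -20, -48, -88, -140, -204. Second differences: -28, -40, -52, -64. Third differences: -12, -12, -12.
Level-3 differences are constant, so T has degree 3.
Fitting a degree-3 polynomial gives T(m) = -2m³ - 2m².
The coefficient of m³ is -2.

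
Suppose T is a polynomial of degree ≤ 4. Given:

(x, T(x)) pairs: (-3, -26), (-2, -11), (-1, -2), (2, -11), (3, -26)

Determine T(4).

-47

Write T(x) = ax^4 + bx³ + cx² + dx + e; the 5 given values yield a linear system in the 5 coefficients.
Solving, the top 2 coefficients vanish, and T(x) = -3x² + 1.
Then T(4) = -47.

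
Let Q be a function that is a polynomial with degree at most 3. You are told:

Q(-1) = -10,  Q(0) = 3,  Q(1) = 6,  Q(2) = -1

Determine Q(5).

-82

First differences: 13, 3, -7. Second differences: -10, -10.
Level-2 differences are constant, so Q has degree 2.
Fitting a degree-2 polynomial gives Q(x) = -5x² + 8x + 3.
Then Q(5) = -82.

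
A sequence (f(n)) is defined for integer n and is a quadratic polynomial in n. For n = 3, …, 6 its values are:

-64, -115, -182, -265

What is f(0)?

-7

Write f(n) = an² + bn + c; the 4 given values yield a linear system in the 3 coefficients.
Solving, f(n) = -8n² + 5n - 7.
The constant term is f(0) = -7.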